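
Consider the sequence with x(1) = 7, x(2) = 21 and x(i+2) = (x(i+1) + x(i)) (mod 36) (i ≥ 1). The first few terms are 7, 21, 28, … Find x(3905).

13

Listing terms: x(1) = 7; x(2) = 21; x(3) = 28; x(4) = 13; x(5) = 5; x(6) = 18; x(7) = 23; x(8) = 5; x(9) = 28; x(10) = 33; x(11) = 25; x(12) = 22; x(13) = 11; x(14) = 33; x(15) = 8; x(16) = 5; x(17) = 13; x(18) = 18; x(19) = 31; x(20) = 13; x(21) = 8; x(22) = 21; x(23) = 29; x(24) = 14; x(25) = 7; x(26) = 21.
Since (x(25), x(26)) = (x(1), x(2)) = (7, 21) (two consecutive terms determine the rest), the sequence is periodic with period 24.
(3905 - 1) mod 24 = 16, so x(3905) = x(17) = 13.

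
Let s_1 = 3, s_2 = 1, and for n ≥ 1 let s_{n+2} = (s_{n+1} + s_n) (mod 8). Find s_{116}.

We have s_1 = 3; s_2 = 1; s_3 = 4; s_4 = 5; s_5 = 1; s_6 = 6; s_7 = 7; s_8 = 5; s_9 = 4; s_{10} = 1; s_{11} = 5; s_{12} = 6; s_{13} = 3; s_{14} = 1.
Since (s_{13}, s_{14}) = (s_1, s_2) = (3, 1) (two consecutive terms determine the rest), the sequence is periodic with period 12.
(116 - 1) mod 12 = 7, so s_{116} = s_8 = 5.

5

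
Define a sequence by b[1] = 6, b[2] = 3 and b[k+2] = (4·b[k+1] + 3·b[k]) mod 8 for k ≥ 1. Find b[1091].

Computing terms: b[1] = 6, b[2] = 3, b[3] = 6, b[4] = 1, b[5] = 6, b[6] = 3.
Since (b[5], b[6]) = (b[1], b[2]) = (6, 3) (two consecutive terms determine the rest), the sequence is periodic with period 4.
(1091 - 1) mod 4 = 2, so b[1091] = b[3] = 6.

6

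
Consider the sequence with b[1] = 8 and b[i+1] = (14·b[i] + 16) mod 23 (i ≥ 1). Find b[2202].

We have b[1] = 8,  b[2] = 13,  b[3] = 14,  b[4] = 5,  b[5] = 17,  b[6] = 1,  b[7] = 7,  b[8] = 22,  b[9] = 2,  b[10] = 21,  b[11] = 11,  b[12] = 9,  b[13] = 4,  b[14] = 3,  b[15] = 12,  b[16] = 0,  b[17] = 16,  b[18] = 10,  b[19] = 18,  b[20] = 15,  b[21] = 19,  b[22] = 6,  b[23] = 8.
The sequence repeats with period 22.
So b[2202] = b[1 + ((2202-1) mod 22)] = b[2] = 13.

13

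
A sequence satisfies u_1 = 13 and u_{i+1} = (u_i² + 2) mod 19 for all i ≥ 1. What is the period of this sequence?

Computing terms: u_1 = 13,  u_2 = 0,  u_3 = 2,  u_4 = 6,  u_5 = 0.
Since u_5 = u_2 = 0, the sequence is eventually periodic: after a pre-period of length 1 it cycles with period 3.

3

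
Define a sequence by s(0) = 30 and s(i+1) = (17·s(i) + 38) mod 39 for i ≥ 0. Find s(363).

14

We have s(0) = 30,  s(1) = 2,  s(2) = 33,  s(3) = 14,  s(4) = 3,  s(5) = 11,  s(6) = 30.
Since s(6) = s(0) = 30, the sequence is periodic with period 6.
(363 - 0) mod 6 = 3, so s(363) = s(3) = 14.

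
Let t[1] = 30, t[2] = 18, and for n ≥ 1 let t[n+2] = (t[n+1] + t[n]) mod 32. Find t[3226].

Listing terms: t[1] = 30; t[2] = 18; t[3] = 16; t[4] = 2; t[5] = 18; t[6] = 20; t[7] = 6; t[8] = 26; t[9] = 0; t[10] = 26; t[11] = 26; t[12] = 20; t[13] = 14; t[14] = 2; t[15] = 16; t[16] = 18; t[17] = 2; t[18] = 20; t[19] = 22; t[20] = 10; t[21] = 0; t[22] = 10; t[23] = 10; t[24] = 20; t[25] = 30; t[26] = 18.
The sequence repeats with period 24.
(3226 - 1) mod 24 = 9, so t[3226] = t[10] = 26.

26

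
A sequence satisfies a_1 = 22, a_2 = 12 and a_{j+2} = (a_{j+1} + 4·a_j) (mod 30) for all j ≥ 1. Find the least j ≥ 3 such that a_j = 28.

4

Listing terms: a_1 = 22; a_2 = 12; a_3 = 10; a_4 = 28; a_5 = 8; a_6 = 0; a_7 = 2; a_8 = 2; a_9 = 10; a_{10} = 18; a_{11} = 28; a_{12} = 10; a_{13} = 2; a_{14} = 12; a_{15} = 20; a_{16} = 8; a_{17} = 28; a_{18} = 0; a_{19} = 22; a_{20} = 22; a_{21} = 20; a_{22} = 18; a_{23} = 8; a_{24} = 20; a_{25} = 22; a_{26} = 12.
The sequence repeats with period 24.
The value 28 first appears (with j ≥ 3) at a_4.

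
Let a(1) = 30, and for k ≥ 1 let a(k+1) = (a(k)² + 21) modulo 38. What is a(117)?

Computing terms: a(1) = 30,  a(2) = 9,  a(3) = 26,  a(4) = 13,  a(5) = 0,  a(6) = 21,  a(7) = 6,  a(8) = 19,  a(9) = 2,  a(10) = 25,  a(11) = 0.
Since a(11) = a(5) = 0, the sequence is eventually periodic: after a pre-period of length 4 it cycles with period 6.
For k ≥ 5, a(k) depends only on (k - 5) mod 6. (117 - 5) mod 6 = 4, so a(117) = a(9) = 2.

2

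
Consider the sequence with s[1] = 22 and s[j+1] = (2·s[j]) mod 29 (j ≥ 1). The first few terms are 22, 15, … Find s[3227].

16

s[1] = 22, s[2] = 15, s[3] = 1, s[4] = 2, s[5] = 4, s[6] = 8, s[7] = 16, s[8] = 3, s[9] = 6, s[10] = 12, s[11] = 24, s[12] = 19, s[13] = 9, s[14] = 18, s[15] = 7, s[16] = 14, s[17] = 28, s[18] = 27, s[19] = 25, s[20] = 21, s[21] = 13, s[22] = 26, s[23] = 23, s[24] = 17, s[25] = 5, s[26] = 10, s[27] = 20, s[28] = 11, s[29] = 22.
The sequence repeats with period 28.
(3227 - 1) mod 28 = 6, so s[3227] = s[7] = 16.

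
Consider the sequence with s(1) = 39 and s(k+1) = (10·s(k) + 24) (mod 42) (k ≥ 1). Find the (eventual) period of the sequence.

Computing terms: s(1) = 39, s(2) = 36, s(3) = 6, s(4) = 0, s(5) = 24, s(6) = 12, s(7) = 18, s(8) = 36.
Since s(8) = s(2) = 36, the sequence is eventually periodic: after a pre-period of length 1 it cycles with period 6.

6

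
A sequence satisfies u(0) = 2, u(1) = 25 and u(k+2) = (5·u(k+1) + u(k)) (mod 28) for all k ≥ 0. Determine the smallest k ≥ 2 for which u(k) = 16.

u(0) = 2; u(1) = 25; u(2) = 15; u(3) = 16; u(4) = 11; u(5) = 15; u(6) = 2; u(7) = 25.
The sequence repeats with period 6.
The value 16 first appears (with k ≥ 2) at u(3).

3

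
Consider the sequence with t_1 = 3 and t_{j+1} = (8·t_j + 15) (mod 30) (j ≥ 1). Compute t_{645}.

3

Listing terms: t_1 = 3,  t_2 = 9,  t_3 = 27,  t_4 = 21,  t_5 = 3.
Since t_5 = t_1 = 3, the sequence is periodic with period 4.
(645 - 1) mod 4 = 0, so t_{645} = t_1 = 3.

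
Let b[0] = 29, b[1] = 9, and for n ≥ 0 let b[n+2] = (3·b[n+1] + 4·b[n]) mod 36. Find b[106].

Computing terms: b[0] = 29,  b[1] = 9,  b[2] = 35,  b[3] = 33,  b[4] = 23,  b[5] = 21,  b[6] = 11,  b[7] = 9,  b[8] = 35.
Since (b[7], b[8]) = (b[1], b[2]) = (9, 35) (two consecutive terms determine the rest), the sequence is eventually periodic: after a pre-period of length 1 it cycles with period 6.
For n ≥ 1, b[n] depends only on (n - 1) mod 6. (106 - 1) mod 6 = 3, so b[106] = b[4] = 23.

23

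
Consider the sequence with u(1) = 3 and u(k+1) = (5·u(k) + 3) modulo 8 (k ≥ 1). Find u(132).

Computing terms: u(1) = 3, u(2) = 2, u(3) = 5, u(4) = 4, u(5) = 7, u(6) = 6, u(7) = 1, u(8) = 0, u(9) = 3.
The sequence repeats with period 8.
(132 - 1) mod 8 = 3, so u(132) = u(4) = 4.

4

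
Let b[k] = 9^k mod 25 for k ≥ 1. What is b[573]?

Listing terms: b[1] = 9; b[2] = 6; b[3] = 4; b[4] = 11; b[5] = 24; b[6] = 16; b[7] = 19; b[8] = 21; b[9] = 14; b[10] = 1; b[11] = 9.
The sequence repeats with period 10.
(573 - 1) mod 10 = 2, so b[573] = b[3] = 4.

4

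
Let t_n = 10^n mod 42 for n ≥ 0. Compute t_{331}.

10

t_0 = 1,  t_1 = 10,  t_2 = 16,  t_3 = 34,  t_4 = 4,  t_5 = 40,  t_6 = 22,  t_7 = 10.
Since t_7 = t_1 = 10, the sequence is eventually periodic: after a pre-period of length 1 it cycles with period 6.
For n ≥ 1, t_n depends only on (n - 1) mod 6. (331 - 1) mod 6 = 0, so t_{331} = t_1 = 10.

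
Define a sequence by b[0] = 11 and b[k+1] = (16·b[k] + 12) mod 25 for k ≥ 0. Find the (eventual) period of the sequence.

We have b[0] = 11,  b[1] = 13,  b[2] = 20,  b[3] = 7,  b[4] = 24,  b[5] = 21,  b[6] = 23,  b[7] = 5,  b[8] = 17,  b[9] = 9,  b[10] = 6,  b[11] = 8,  b[12] = 15,  b[13] = 2,  b[14] = 19,  b[15] = 16,  b[16] = 18,  b[17] = 0,  b[18] = 12,  b[19] = 4,  b[20] = 1,  b[21] = 3,  b[22] = 10,  b[23] = 22,  b[24] = 14,  b[25] = 11.
Since b[25] = b[0] = 11, the sequence is periodic with period 25.

25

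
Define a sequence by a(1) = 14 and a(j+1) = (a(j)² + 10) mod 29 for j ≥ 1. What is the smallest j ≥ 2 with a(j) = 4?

7

Computing terms: a(1) = 14, a(2) = 3, a(3) = 19, a(4) = 23, a(5) = 17, a(6) = 9, a(7) = 4, a(8) = 26, a(9) = 19.
Since a(9) = a(3) = 19, the sequence is eventually periodic: after a pre-period of length 2 it cycles with period 6.
The value 4 first appears (with j ≥ 2) at a(7).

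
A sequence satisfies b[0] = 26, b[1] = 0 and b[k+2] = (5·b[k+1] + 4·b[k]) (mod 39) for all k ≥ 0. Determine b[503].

26

Computing terms: b[0] = 26; b[1] = 0; b[2] = 26; b[3] = 13; b[4] = 13; b[5] = 0; b[6] = 13; b[7] = 26; b[8] = 26; b[9] = 0.
The sequence repeats with period 8.
(503 - 0) mod 8 = 7, so b[503] = b[7] = 26.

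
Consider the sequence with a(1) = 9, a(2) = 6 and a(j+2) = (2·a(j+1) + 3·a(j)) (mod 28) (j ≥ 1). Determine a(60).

Computing terms: a(1) = 9; a(2) = 6; a(3) = 11; a(4) = 12; a(5) = 1; a(6) = 10; a(7) = 23; a(8) = 20; a(9) = 25; a(10) = 26; a(11) = 15; a(12) = 24; a(13) = 9; a(14) = 6.
The sequence repeats with period 12.
(60 - 1) mod 12 = 11, so a(60) = a(12) = 24.

24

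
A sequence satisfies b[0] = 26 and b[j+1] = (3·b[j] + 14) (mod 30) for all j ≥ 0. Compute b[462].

b[0] = 26; b[1] = 2; b[2] = 20; b[3] = 14; b[4] = 26.
Since b[4] = b[0] = 26, the sequence is periodic with period 4.
So b[462] = b[0 + ((462-0) mod 4)] = b[2] = 20.

20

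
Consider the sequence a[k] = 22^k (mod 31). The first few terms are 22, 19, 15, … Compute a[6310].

5

Listing terms: a[1] = 22, a[2] = 19, a[3] = 15, a[4] = 20, a[5] = 6, a[6] = 8, a[7] = 21, a[8] = 28, a[9] = 27, a[10] = 5, a[11] = 17, a[12] = 2, a[13] = 13, a[14] = 7, a[15] = 30, a[16] = 9, a[17] = 12, a[18] = 16, a[19] = 11, a[20] = 25, a[21] = 23, a[22] = 10, a[23] = 3, a[24] = 4, a[25] = 26, a[26] = 14, a[27] = 29, a[28] = 18, a[29] = 24, a[30] = 1, a[31] = 22.
Since a[31] = a[1] = 22, the sequence is periodic with period 30.
So a[6310] = a[1 + ((6310-1) mod 30)] = a[10] = 5.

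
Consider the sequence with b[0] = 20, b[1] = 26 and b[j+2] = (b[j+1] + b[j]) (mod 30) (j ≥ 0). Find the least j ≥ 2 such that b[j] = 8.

b[0] = 20, b[1] = 26, b[2] = 16, b[3] = 12, b[4] = 28, b[5] = 10, b[6] = 8, b[7] = 18, b[8] = 26, b[9] = 14, b[10] = 10, b[11] = 24, b[12] = 4, b[13] = 28, b[14] = 2, b[15] = 0, b[16] = 2, b[17] = 2, b[18] = 4, b[19] = 6, b[20] = 10, b[21] = 16, b[22] = 26, b[23] = 12, b[24] = 8, b[25] = 20, b[26] = 28, b[27] = 18, b[28] = 16, b[29] = 4, b[30] = 20, b[31] = 24, b[32] = 14, b[33] = 8, b[34] = 22, b[35] = 0, b[36] = 22, b[37] = 22, b[38] = 14, b[39] = 6, b[40] = 20, b[41] = 26.
Since (b[40], b[41]) = (b[0], b[1]) = (20, 26) (two consecutive terms determine the rest), the sequence is periodic with period 40.
The value 8 first appears (with j ≥ 2) at b[6].

6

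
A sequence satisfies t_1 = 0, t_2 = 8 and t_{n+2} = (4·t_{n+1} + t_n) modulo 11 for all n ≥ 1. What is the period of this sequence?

10

Computing terms: t_1 = 0, t_2 = 8, t_3 = 10, t_4 = 4, t_5 = 4, t_6 = 9, t_7 = 7, t_8 = 4, t_9 = 1, t_{10} = 8, t_{11} = 0, t_{12} = 8.
The sequence repeats with period 10.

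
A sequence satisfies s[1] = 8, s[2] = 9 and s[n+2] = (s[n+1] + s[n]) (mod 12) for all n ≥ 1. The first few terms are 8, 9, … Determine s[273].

s[1] = 8, s[2] = 9, s[3] = 5, s[4] = 2, s[5] = 7, s[6] = 9, s[7] = 4, s[8] = 1, s[9] = 5, s[10] = 6, s[11] = 11, s[12] = 5, s[13] = 4, s[14] = 9, s[15] = 1, s[16] = 10, s[17] = 11, s[18] = 9, s[19] = 8, s[20] = 5, s[21] = 1, s[22] = 6, s[23] = 7, s[24] = 1, s[25] = 8, s[26] = 9.
The sequence repeats with period 24.
(273 - 1) mod 24 = 8, so s[273] = s[9] = 5.

5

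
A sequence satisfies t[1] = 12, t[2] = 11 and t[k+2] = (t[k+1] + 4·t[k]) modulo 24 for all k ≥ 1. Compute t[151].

Listing terms: t[1] = 12,  t[2] = 11,  t[3] = 11,  t[4] = 7,  t[5] = 3,  t[6] = 7,  t[7] = 19,  t[8] = 23,  t[9] = 3,  t[10] = 23,  t[11] = 11,  t[12] = 7.
Since (t[11], t[12]) = (t[3], t[4]) = (11, 7) (two consecutive terms determine the rest), the sequence is eventually periodic: after a pre-period of length 2 it cycles with period 8.
For k ≥ 3, t[k] depends only on (k - 3) mod 8. (151 - 3) mod 8 = 4, so t[151] = t[7] = 19.

19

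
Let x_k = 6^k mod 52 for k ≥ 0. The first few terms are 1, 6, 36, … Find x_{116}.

16

Listing terms: x_0 = 1; x_1 = 6; x_2 = 36; x_3 = 8; x_4 = 48; x_5 = 28; x_6 = 12; x_7 = 20; x_8 = 16; x_9 = 44; x_{10} = 4; x_{11} = 24; x_{12} = 40; x_{13} = 32; x_{14} = 36.
Since x_{14} = x_2 = 36, the sequence is eventually periodic: after a pre-period of length 2 it cycles with period 12.
For k ≥ 2, x_k depends only on (k - 2) mod 12. (116 - 2) mod 12 = 6, so x_{116} = x_8 = 16.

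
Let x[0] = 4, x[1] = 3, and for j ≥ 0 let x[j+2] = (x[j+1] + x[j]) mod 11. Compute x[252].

Listing terms: x[0] = 4, x[1] = 3, x[2] = 7, x[3] = 10, x[4] = 6, x[5] = 5, x[6] = 0, x[7] = 5, x[8] = 5, x[9] = 10, x[10] = 4, x[11] = 3.
Since (x[10], x[11]) = (x[0], x[1]) = (4, 3) (two consecutive terms determine the rest), the sequence is periodic with period 10.
(252 - 0) mod 10 = 2, so x[252] = x[2] = 7.

7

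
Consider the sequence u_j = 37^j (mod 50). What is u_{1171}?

13

We have u_0 = 1,  u_1 = 37,  u_2 = 19,  u_3 = 3,  u_4 = 11,  u_5 = 7,  u_6 = 9,  u_7 = 33,  u_8 = 21,  u_9 = 27,  u_{10} = 49,  u_{11} = 13,  u_{12} = 31,  u_{13} = 47,  u_{14} = 39,  u_{15} = 43,  u_{16} = 41,  u_{17} = 17,  u_{18} = 29,  u_{19} = 23,  u_{20} = 1.
Since u_{20} = u_0 = 1, the sequence is periodic with period 20.
So u_{1171} = u_{0 + ((1171-0) mod 20)} = u_{11} = 13.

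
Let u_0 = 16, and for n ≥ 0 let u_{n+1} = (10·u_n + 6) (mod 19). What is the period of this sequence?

18

Computing terms: u_0 = 16,  u_1 = 14,  u_2 = 13,  u_3 = 3,  u_4 = 17,  u_5 = 5,  u_6 = 18,  u_7 = 15,  u_8 = 4,  u_9 = 8,  u_{10} = 10,  u_{11} = 11,  u_{12} = 2,  u_{13} = 7,  u_{14} = 0,  u_{15} = 6,  u_{16} = 9,  u_{17} = 1,  u_{18} = 16.
The sequence repeats with period 18.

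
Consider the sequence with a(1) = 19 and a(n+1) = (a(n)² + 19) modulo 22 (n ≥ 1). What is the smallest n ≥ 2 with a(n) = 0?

6

Computing terms: a(1) = 19; a(2) = 6; a(3) = 11; a(4) = 8; a(5) = 17; a(6) = 0; a(7) = 19.
Since a(7) = a(1) = 19, the sequence is periodic with period 6.
The value 0 first appears (with n ≥ 2) at a(6).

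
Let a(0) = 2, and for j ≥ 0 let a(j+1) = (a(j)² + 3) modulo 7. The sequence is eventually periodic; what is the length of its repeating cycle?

3

a(0) = 2,  a(1) = 0,  a(2) = 3,  a(3) = 5,  a(4) = 0.
Since a(4) = a(1) = 0, the sequence is eventually periodic: after a pre-period of length 1 it cycles with period 3.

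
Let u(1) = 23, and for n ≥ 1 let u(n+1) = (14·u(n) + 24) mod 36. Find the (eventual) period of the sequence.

We have u(1) = 23,  u(2) = 22,  u(3) = 8,  u(4) = 28,  u(5) = 20,  u(6) = 16,  u(7) = 32,  u(8) = 4,  u(9) = 8.
Since u(9) = u(3) = 8, the sequence is eventually periodic: after a pre-period of length 2 it cycles with period 6.

6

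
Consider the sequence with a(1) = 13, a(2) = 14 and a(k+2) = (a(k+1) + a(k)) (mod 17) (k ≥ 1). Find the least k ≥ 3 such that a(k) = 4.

9

Listing terms: a(1) = 13,  a(2) = 14,  a(3) = 10,  a(4) = 7,  a(5) = 0,  a(6) = 7,  a(7) = 7,  a(8) = 14,  a(9) = 4,  a(10) = 1,  a(11) = 5,  a(12) = 6,  a(13) = 11,  a(14) = 0,  a(15) = 11,  a(16) = 11,  a(17) = 5,  a(18) = 16,  a(19) = 4,  a(20) = 3,  a(21) = 7,  a(22) = 10,  a(23) = 0,  a(24) = 10,  a(25) = 10,  a(26) = 3,  a(27) = 13,  a(28) = 16,  a(29) = 12,  a(30) = 11,  a(31) = 6,  a(32) = 0,  a(33) = 6,  a(34) = 6,  a(35) = 12,  a(36) = 1,  a(37) = 13,  a(38) = 14.
Since (a(37), a(38)) = (a(1), a(2)) = (13, 14) (two consecutive terms determine the rest), the sequence is periodic with period 36.
The value 4 first appears (with k ≥ 3) at a(9).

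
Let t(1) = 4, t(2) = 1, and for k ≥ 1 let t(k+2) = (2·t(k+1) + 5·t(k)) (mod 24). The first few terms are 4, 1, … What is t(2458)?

We have t(1) = 4, t(2) = 1, t(3) = 22, t(4) = 1, t(5) = 16, t(6) = 13, t(7) = 10, t(8) = 13, t(9) = 4, t(10) = 1.
The sequence repeats with period 8.
(2458 - 1) mod 8 = 1, so t(2458) = t(2) = 1.

1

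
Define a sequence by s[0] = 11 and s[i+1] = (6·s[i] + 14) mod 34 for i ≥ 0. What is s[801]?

12

s[0] = 11, s[1] = 12, s[2] = 18, s[3] = 20, s[4] = 32, s[5] = 2, s[6] = 26, s[7] = 0, s[8] = 14, s[9] = 30, s[10] = 24, s[11] = 22, s[12] = 10, s[13] = 6, s[14] = 16, s[15] = 8, s[16] = 28, s[17] = 12.
Since s[17] = s[1] = 12, the sequence is eventually periodic: after a pre-period of length 1 it cycles with period 16.
For i ≥ 1, s[i] depends only on (i - 1) mod 16. (801 - 1) mod 16 = 0, so s[801] = s[1] = 12.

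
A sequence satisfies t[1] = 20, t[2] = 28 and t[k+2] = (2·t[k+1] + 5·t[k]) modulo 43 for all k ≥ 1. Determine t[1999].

Listing terms: t[1] = 20,  t[2] = 28,  t[3] = 27,  t[4] = 22,  t[5] = 7,  t[6] = 38,  t[7] = 25,  t[8] = 25,  t[9] = 3,  t[10] = 2,  t[11] = 19,  t[12] = 5,  t[13] = 19,  t[14] = 20,  t[15] = 6,  t[16] = 26,  t[17] = 39,  t[18] = 36,  t[19] = 9,  t[20] = 26,  t[21] = 11,  t[22] = 23,  t[23] = 15,  t[24] = 16,  t[25] = 21,  t[26] = 36,  t[27] = 5,  t[28] = 18,  t[29] = 18,  t[30] = 40,  t[31] = 41,  t[32] = 24,  t[33] = 38,  t[34] = 24,  t[35] = 23,  t[36] = 37,  t[37] = 17,  t[38] = 4,  t[39] = 7,  t[40] = 34,  t[41] = 17,  t[42] = 32,  t[43] = 20,  t[44] = 28.
The sequence repeats with period 42.
(1999 - 1) mod 42 = 24, so t[1999] = t[25] = 21.

21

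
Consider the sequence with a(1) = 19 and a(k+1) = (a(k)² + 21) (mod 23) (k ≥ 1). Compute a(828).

Listing terms: a(1) = 19,  a(2) = 14,  a(3) = 10,  a(4) = 6,  a(5) = 11,  a(6) = 4,  a(7) = 14.
Since a(7) = a(2) = 14, the sequence is eventually periodic: after a pre-period of length 1 it cycles with period 5.
For k ≥ 2, a(k) depends only on (k - 2) mod 5. (828 - 2) mod 5 = 1, so a(828) = a(3) = 10.

10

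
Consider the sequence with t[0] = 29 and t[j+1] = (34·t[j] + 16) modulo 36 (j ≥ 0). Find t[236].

28

t[0] = 29, t[1] = 30, t[2] = 28, t[3] = 32, t[4] = 24, t[5] = 4, t[6] = 8, t[7] = 0, t[8] = 16, t[9] = 20, t[10] = 12, t[11] = 28.
Since t[11] = t[2] = 28, the sequence is eventually periodic: after a pre-period of length 2 it cycles with period 9.
For j ≥ 2, t[j] depends only on (j - 2) mod 9. (236 - 2) mod 9 = 0, so t[236] = t[2] = 28.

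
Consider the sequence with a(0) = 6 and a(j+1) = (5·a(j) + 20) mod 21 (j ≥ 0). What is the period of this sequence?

6

We have a(0) = 6; a(1) = 8; a(2) = 18; a(3) = 5; a(4) = 3; a(5) = 14; a(6) = 6.
Since a(6) = a(0) = 6, the sequence is periodic with period 6.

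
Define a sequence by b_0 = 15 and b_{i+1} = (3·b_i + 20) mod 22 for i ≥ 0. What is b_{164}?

Computing terms: b_0 = 15, b_1 = 21, b_2 = 17, b_3 = 5, b_4 = 13, b_5 = 15.
Since b_5 = b_0 = 15, the sequence is periodic with period 5.
So b_{164} = b_{0 + ((164-0) mod 5)} = b_4 = 13.

13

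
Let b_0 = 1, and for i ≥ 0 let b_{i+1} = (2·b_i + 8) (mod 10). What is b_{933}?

0

b_0 = 1,  b_1 = 0,  b_2 = 8,  b_3 = 4,  b_4 = 6,  b_5 = 0.
Since b_5 = b_1 = 0, the sequence is eventually periodic: after a pre-period of length 1 it cycles with period 4.
For i ≥ 1, b_i depends only on (i - 1) mod 4. (933 - 1) mod 4 = 0, so b_{933} = b_1 = 0.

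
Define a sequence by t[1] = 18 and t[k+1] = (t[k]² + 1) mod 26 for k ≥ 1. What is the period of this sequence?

4

We have t[1] = 18, t[2] = 13, t[3] = 14, t[4] = 15, t[5] = 18.
The sequence repeats with period 4.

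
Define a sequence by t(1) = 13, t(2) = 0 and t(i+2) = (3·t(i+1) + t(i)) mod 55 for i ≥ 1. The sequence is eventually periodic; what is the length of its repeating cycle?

Computing terms: t(1) = 13; t(2) = 0; t(3) = 13; t(4) = 39; t(5) = 20; t(6) = 44; t(7) = 42; t(8) = 5; t(9) = 2; t(10) = 11; t(11) = 35; t(12) = 6; t(13) = 53; t(14) = 0; t(15) = 53; t(16) = 49; t(17) = 35; t(18) = 44; t(19) = 2; t(20) = 50; t(21) = 42; t(22) = 11; t(23) = 20; t(24) = 16; t(25) = 13; t(26) = 0.
The sequence repeats with period 24.

24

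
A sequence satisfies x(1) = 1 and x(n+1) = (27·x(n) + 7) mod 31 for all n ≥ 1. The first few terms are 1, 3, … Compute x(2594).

27

x(1) = 1; x(2) = 3; x(3) = 26; x(4) = 27; x(5) = 23; x(6) = 8; x(7) = 6; x(8) = 14; x(9) = 13; x(10) = 17; x(11) = 1.
The sequence repeats with period 10.
So x(2594) = x(1 + ((2594-1) mod 10)) = x(4) = 27.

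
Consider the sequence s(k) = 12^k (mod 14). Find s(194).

s(0) = 1; s(1) = 12; s(2) = 4; s(3) = 6; s(4) = 2; s(5) = 10; s(6) = 8; s(7) = 12.
Since s(7) = s(1) = 12, the sequence is eventually periodic: after a pre-period of length 1 it cycles with period 6.
For k ≥ 1, s(k) depends only on (k - 1) mod 6. (194 - 1) mod 6 = 1, so s(194) = s(2) = 4.

4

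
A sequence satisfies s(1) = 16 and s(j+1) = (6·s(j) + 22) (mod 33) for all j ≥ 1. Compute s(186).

We have s(1) = 16; s(2) = 19; s(3) = 4; s(4) = 13; s(5) = 1; s(6) = 28; s(7) = 25; s(8) = 7; s(9) = 31; s(10) = 10; s(11) = 16.
Since s(11) = s(1) = 16, the sequence is periodic with period 10.
(186 - 1) mod 10 = 5, so s(186) = s(6) = 28.

28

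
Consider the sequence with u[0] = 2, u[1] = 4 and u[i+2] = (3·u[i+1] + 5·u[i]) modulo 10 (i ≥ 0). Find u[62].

Listing terms: u[0] = 2,  u[1] = 4,  u[2] = 2,  u[3] = 6,  u[4] = 8,  u[5] = 4,  u[6] = 2.
Since (u[5], u[6]) = (u[1], u[2]) = (4, 2) (two consecutive terms determine the rest), the sequence is eventually periodic: after a pre-period of length 1 it cycles with period 4.
For i ≥ 1, u[i] depends only on (i - 1) mod 4. (62 - 1) mod 4 = 1, so u[62] = u[2] = 2.

2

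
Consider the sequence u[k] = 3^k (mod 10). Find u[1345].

Listing terms: u[0] = 1, u[1] = 3, u[2] = 9, u[3] = 7, u[4] = 1.
Since u[4] = u[0] = 1, the sequence is periodic with period 4.
So u[1345] = u[0 + ((1345-0) mod 4)] = u[1] = 3.

3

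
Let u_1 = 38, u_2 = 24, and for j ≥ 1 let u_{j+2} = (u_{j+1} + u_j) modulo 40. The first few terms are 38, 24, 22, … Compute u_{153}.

u_1 = 38, u_2 = 24, u_3 = 22, u_4 = 6, u_5 = 28, u_6 = 34, u_7 = 22, u_8 = 16, u_9 = 38, u_{10} = 14, u_{11} = 12, u_{12} = 26, u_{13} = 38, u_{14} = 24.
The sequence repeats with period 12.
(153 - 1) mod 12 = 8, so u_{153} = u_9 = 38.

38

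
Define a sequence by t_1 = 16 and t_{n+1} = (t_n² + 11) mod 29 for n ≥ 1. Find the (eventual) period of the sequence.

Computing terms: t_1 = 16, t_2 = 6, t_3 = 18, t_4 = 16.
Since t_4 = t_1 = 16, the sequence is periodic with period 3.

3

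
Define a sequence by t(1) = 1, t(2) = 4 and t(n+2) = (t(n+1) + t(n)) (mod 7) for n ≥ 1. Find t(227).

Computing terms: t(1) = 1,  t(2) = 4,  t(3) = 5,  t(4) = 2,  t(5) = 0,  t(6) = 2,  t(7) = 2,  t(8) = 4,  t(9) = 6,  t(10) = 3,  t(11) = 2,  t(12) = 5,  t(13) = 0,  t(14) = 5,  t(15) = 5,  t(16) = 3,  t(17) = 1,  t(18) = 4.
The sequence repeats with period 16.
So t(227) = t(1 + ((227-1) mod 16)) = t(3) = 5.

5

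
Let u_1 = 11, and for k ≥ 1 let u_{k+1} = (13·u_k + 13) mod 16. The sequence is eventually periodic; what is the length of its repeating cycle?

We have u_1 = 11; u_2 = 12; u_3 = 9; u_4 = 2; u_5 = 7; u_6 = 8; u_7 = 5; u_8 = 14; u_9 = 3; u_{10} = 4; u_{11} = 1; u_{12} = 10; u_{13} = 15; u_{14} = 0; u_{15} = 13; u_{16} = 6; u_{17} = 11.
The sequence repeats with period 16.

16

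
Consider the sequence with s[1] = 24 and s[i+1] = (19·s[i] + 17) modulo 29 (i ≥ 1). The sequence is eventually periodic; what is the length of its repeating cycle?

28

We have s[1] = 24, s[2] = 9, s[3] = 14, s[4] = 22, s[5] = 0, s[6] = 17, s[7] = 21, s[8] = 10, s[9] = 4, s[10] = 6, s[11] = 15, s[12] = 12, s[13] = 13, s[14] = 3, s[15] = 16, s[16] = 2, s[17] = 26, s[18] = 18, s[19] = 11, s[20] = 23, s[21] = 19, s[22] = 1, s[23] = 7, s[24] = 5, s[25] = 25, s[26] = 28, s[27] = 27, s[28] = 8, s[29] = 24.
Since s[29] = s[1] = 24, the sequence is periodic with period 28.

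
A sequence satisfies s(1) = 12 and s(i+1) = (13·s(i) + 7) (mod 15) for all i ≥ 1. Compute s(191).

Computing terms: s(1) = 12,  s(2) = 13,  s(3) = 11,  s(4) = 0,  s(5) = 7,  s(6) = 8,  s(7) = 6,  s(8) = 10,  s(9) = 2,  s(10) = 3,  s(11) = 1,  s(12) = 5,  s(13) = 12.
Since s(13) = s(1) = 12, the sequence is periodic with period 12.
So s(191) = s(1 + ((191-1) mod 12)) = s(11) = 1.

1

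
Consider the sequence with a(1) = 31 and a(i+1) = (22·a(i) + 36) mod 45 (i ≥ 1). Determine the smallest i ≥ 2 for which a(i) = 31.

We have a(1) = 31, a(2) = 43, a(3) = 37, a(4) = 40, a(5) = 16, a(6) = 28, a(7) = 22, a(8) = 25, a(9) = 1, a(10) = 13, a(11) = 7, a(12) = 10, a(13) = 31.
The sequence repeats with period 12.
The value 31 next appears (with i ≥ 2) at a(13).

13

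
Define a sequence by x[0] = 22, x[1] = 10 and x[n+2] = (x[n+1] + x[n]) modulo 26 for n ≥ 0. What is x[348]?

We have x[0] = 22,  x[1] = 10,  x[2] = 6,  x[3] = 16,  x[4] = 22,  x[5] = 12,  x[6] = 8,  x[7] = 20,  x[8] = 2,  x[9] = 22,  x[10] = 24,  x[11] = 20,  x[12] = 18,  x[13] = 12,  x[14] = 4,  x[15] = 16,  x[16] = 20,  x[17] = 10,  x[18] = 4,  x[19] = 14,  x[20] = 18,  x[21] = 6,  x[22] = 24,  x[23] = 4,  x[24] = 2,  x[25] = 6,  x[26] = 8,  x[27] = 14,  x[28] = 22,  x[29] = 10.
The sequence repeats with period 28.
(348 - 0) mod 28 = 12, so x[348] = x[12] = 18.

18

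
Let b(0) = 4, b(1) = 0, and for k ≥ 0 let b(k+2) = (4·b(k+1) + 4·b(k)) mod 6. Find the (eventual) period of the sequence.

8

Listing terms: b(0) = 4; b(1) = 0; b(2) = 4; b(3) = 4; b(4) = 2; b(5) = 0; b(6) = 2; b(7) = 2; b(8) = 4; b(9) = 0.
The sequence repeats with period 8.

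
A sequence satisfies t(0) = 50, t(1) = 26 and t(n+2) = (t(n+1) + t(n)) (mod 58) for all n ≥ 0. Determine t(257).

48

Listing terms: t(0) = 50; t(1) = 26; t(2) = 18; t(3) = 44; t(4) = 4; t(5) = 48; t(6) = 52; t(7) = 42; t(8) = 36; t(9) = 20; t(10) = 56; t(11) = 18; t(12) = 16; t(13) = 34; t(14) = 50; t(15) = 26.
Since (t(14), t(15)) = (t(0), t(1)) = (50, 26) (two consecutive terms determine the rest), the sequence is periodic with period 14.
So t(257) = t(0 + ((257-0) mod 14)) = t(5) = 48.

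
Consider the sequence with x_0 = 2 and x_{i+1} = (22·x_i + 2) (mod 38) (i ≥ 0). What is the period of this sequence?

18

We have x_0 = 2, x_1 = 8, x_2 = 26, x_3 = 4, x_4 = 14, x_5 = 6, x_6 = 20, x_7 = 24, x_8 = 36, x_9 = 34, x_{10} = 28, x_{11} = 10, x_{12} = 32, x_{13} = 22, x_{14} = 30, x_{15} = 16, x_{16} = 12, x_{17} = 0, x_{18} = 2.
The sequence repeats with period 18.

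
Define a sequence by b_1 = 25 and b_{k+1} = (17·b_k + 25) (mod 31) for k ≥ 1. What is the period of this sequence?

b_1 = 25; b_2 = 16; b_3 = 18; b_4 = 21; b_5 = 10; b_6 = 9; b_7 = 23; b_8 = 13; b_9 = 29; b_{10} = 22; b_{11} = 27; b_{12} = 19; b_{13} = 7; b_{14} = 20; b_{15} = 24; b_{16} = 30; b_{17} = 8; b_{18} = 6; b_{19} = 3; b_{20} = 14; b_{21} = 15; b_{22} = 1; b_{23} = 11; b_{24} = 26; b_{25} = 2; b_{26} = 28; b_{27} = 5; b_{28} = 17; b_{29} = 4; b_{30} = 0; b_{31} = 25.
The sequence repeats with period 30.

30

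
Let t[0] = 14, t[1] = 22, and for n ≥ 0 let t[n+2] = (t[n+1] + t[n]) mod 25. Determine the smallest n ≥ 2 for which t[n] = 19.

4

We have t[0] = 14, t[1] = 22, t[2] = 11, t[3] = 8, t[4] = 19, t[5] = 2, t[6] = 21, t[7] = 23, t[8] = 19, t[9] = 17, t[10] = 11, t[11] = 3, t[12] = 14, t[13] = 17, t[14] = 6, t[15] = 23, t[16] = 4, t[17] = 2, t[18] = 6, t[19] = 8, t[20] = 14, t[21] = 22.
Since (t[20], t[21]) = (t[0], t[1]) = (14, 22) (two consecutive terms determine the rest), the sequence is periodic with period 20.
The value 19 first appears (with n ≥ 2) at t[4].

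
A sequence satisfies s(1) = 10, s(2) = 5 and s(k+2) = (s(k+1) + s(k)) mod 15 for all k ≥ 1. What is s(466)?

5

We have s(1) = 10, s(2) = 5, s(3) = 0, s(4) = 5, s(5) = 5, s(6) = 10, s(7) = 0, s(8) = 10, s(9) = 10, s(10) = 5.
The sequence repeats with period 8.
So s(466) = s(1 + ((466-1) mod 8)) = s(2) = 5.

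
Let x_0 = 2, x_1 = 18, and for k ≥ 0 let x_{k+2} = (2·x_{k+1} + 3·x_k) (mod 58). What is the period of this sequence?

28

Listing terms: x_0 = 2, x_1 = 18, x_2 = 42, x_3 = 22, x_4 = 54, x_5 = 0, x_6 = 46, x_7 = 34, x_8 = 32, x_9 = 50, x_{10} = 22, x_{11} = 20, x_{12} = 48, x_{13} = 40, x_{14} = 50, x_{15} = 46, x_{16} = 10, x_{17} = 42, x_{18} = 56, x_{19} = 6, x_{20} = 6, x_{21} = 30, x_{22} = 20, x_{23} = 14, x_{24} = 30, x_{25} = 44, x_{26} = 4, x_{27} = 24, x_{28} = 2, x_{29} = 18.
Since (x_{28}, x_{29}) = (x_0, x_1) = (2, 18) (two consecutive terms determine the rest), the sequence is periodic with period 28.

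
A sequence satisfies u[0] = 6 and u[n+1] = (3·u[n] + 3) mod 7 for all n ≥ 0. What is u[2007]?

u[0] = 6,  u[1] = 0,  u[2] = 3,  u[3] = 5,  u[4] = 4,  u[5] = 1,  u[6] = 6.
The sequence repeats with period 6.
(2007 - 0) mod 6 = 3, so u[2007] = u[3] = 5.

5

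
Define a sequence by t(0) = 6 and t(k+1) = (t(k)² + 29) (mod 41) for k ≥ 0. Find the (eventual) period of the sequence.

Computing terms: t(0) = 6; t(1) = 24; t(2) = 31; t(3) = 6.
Since t(3) = t(0) = 6, the sequence is periodic with period 3.

3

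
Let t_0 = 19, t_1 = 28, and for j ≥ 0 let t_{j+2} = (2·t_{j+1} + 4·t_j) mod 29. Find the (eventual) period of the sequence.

t_0 = 19,  t_1 = 28,  t_2 = 16,  t_3 = 28,  t_4 = 4,  t_5 = 4,  t_6 = 24,  t_7 = 6,  t_8 = 21,  t_9 = 8,  t_{10} = 13,  t_{11} = 0,  t_{12} = 23,  t_{13} = 17,  t_{14} = 10,  t_{15} = 1,  t_{16} = 13,  t_{17} = 1,  t_{18} = 25,  t_{19} = 25,  t_{20} = 5,  t_{21} = 23,  t_{22} = 8,  t_{23} = 21,  t_{24} = 16,  t_{25} = 0,  t_{26} = 6,  t_{27} = 12,  t_{28} = 19,  t_{29} = 28.
The sequence repeats with period 28.

28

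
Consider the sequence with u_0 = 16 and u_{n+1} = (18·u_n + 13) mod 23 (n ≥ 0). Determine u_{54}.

Computing terms: u_0 = 16,  u_1 = 2,  u_2 = 3,  u_3 = 21,  u_4 = 0,  u_5 = 13,  u_6 = 17,  u_7 = 20,  u_8 = 5,  u_9 = 11,  u_{10} = 4,  u_{11} = 16.
The sequence repeats with period 11.
So u_{54} = u_{0 + ((54-0) mod 11)} = u_{10} = 4.

4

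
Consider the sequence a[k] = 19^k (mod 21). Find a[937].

Listing terms: a[1] = 19; a[2] = 4; a[3] = 13; a[4] = 16; a[5] = 10; a[6] = 1; a[7] = 19.
Since a[7] = a[1] = 19, the sequence is periodic with period 6.
So a[937] = a[1 + ((937-1) mod 6)] = a[1] = 19.

19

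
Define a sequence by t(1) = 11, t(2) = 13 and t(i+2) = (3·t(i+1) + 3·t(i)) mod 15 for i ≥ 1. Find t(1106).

Computing terms: t(1) = 11; t(2) = 13; t(3) = 12; t(4) = 0; t(5) = 6; t(6) = 3; t(7) = 12; t(8) = 0.
Since (t(7), t(8)) = (t(3), t(4)) = (12, 0) (two consecutive terms determine the rest), the sequence is eventually periodic: after a pre-period of length 2 it cycles with period 4.
For i ≥ 3, t(i) depends only on (i - 3) mod 4. (1106 - 3) mod 4 = 3, so t(1106) = t(6) = 3.

3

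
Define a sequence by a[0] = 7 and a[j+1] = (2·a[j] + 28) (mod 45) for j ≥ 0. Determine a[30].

Computing terms: a[0] = 7; a[1] = 42; a[2] = 22; a[3] = 27; a[4] = 37; a[5] = 12; a[6] = 7.
Since a[6] = a[0] = 7, the sequence is periodic with period 6.
So a[30] = a[0 + ((30-0) mod 6)] = a[0] = 7.

7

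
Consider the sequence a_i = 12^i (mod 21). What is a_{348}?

We have a_1 = 12, a_2 = 18, a_3 = 6, a_4 = 9, a_5 = 3, a_6 = 15, a_7 = 12.
Since a_7 = a_1 = 12, the sequence is periodic with period 6.
(348 - 1) mod 6 = 5, so a_{348} = a_6 = 15.

15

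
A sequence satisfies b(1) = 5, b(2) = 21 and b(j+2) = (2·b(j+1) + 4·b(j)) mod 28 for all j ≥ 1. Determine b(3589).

24

We have b(1) = 5; b(2) = 21; b(3) = 6; b(4) = 12; b(5) = 20; b(6) = 4; b(7) = 4; b(8) = 24; b(9) = 8; b(10) = 0; b(11) = 4; b(12) = 8; b(13) = 4; b(14) = 12; b(15) = 12; b(16) = 16; b(17) = 24; b(18) = 0; b(19) = 12; b(20) = 24; b(21) = 12; b(22) = 8; b(23) = 8; b(24) = 20; b(25) = 16; b(26) = 0; b(27) = 8; b(28) = 16; b(29) = 8; b(30) = 24; b(31) = 24; b(32) = 4; b(33) = 20; b(34) = 0; b(35) = 24; b(36) = 20; b(37) = 24; b(38) = 16; b(39) = 16; b(40) = 12; b(41) = 4; b(42) = 0; b(43) = 16; b(44) = 4; b(45) = 16; b(46) = 20; b(47) = 20; b(48) = 8; b(49) = 12; b(50) = 0; b(51) = 20; b(52) = 12; b(53) = 20.
Since (b(52), b(53)) = (b(4), b(5)) = (12, 20) (two consecutive terms determine the rest), the sequence is eventually periodic: after a pre-period of length 3 it cycles with period 48.
For j ≥ 4, b(j) depends only on (j - 4) mod 48. (3589 - 4) mod 48 = 33, so b(3589) = b(37) = 24.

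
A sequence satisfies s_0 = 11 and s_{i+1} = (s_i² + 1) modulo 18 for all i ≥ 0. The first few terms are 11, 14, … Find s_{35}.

8

Listing terms: s_0 = 11; s_1 = 14; s_2 = 17; s_3 = 2; s_4 = 5; s_5 = 8; s_6 = 11.
The sequence repeats with period 6.
(35 - 0) mod 6 = 5, so s_{35} = s_5 = 8.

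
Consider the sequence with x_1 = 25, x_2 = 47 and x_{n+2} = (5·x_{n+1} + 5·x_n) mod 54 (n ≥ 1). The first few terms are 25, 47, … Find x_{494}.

35

We have x_1 = 25; x_2 = 47; x_3 = 36; x_4 = 37; x_5 = 41; x_6 = 12; x_7 = 49; x_8 = 35; x_9 = 42; x_{10} = 7; x_{11} = 29; x_{12} = 18; x_{13} = 19; x_{14} = 23; x_{15} = 48; x_{16} = 31; x_{17} = 17; x_{18} = 24; x_{19} = 43; x_{20} = 11; x_{21} = 0; x_{22} = 1; x_{23} = 5; x_{24} = 30; x_{25} = 13; x_{26} = 53; x_{27} = 6; x_{28} = 25; x_{29} = 47.
The sequence repeats with period 27.
(494 - 1) mod 27 = 7, so x_{494} = x_8 = 35.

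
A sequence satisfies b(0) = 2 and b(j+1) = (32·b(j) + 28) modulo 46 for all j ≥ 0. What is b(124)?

Listing terms: b(0) = 2; b(1) = 0; b(2) = 28; b(3) = 4; b(4) = 18; b(5) = 6; b(6) = 36; b(7) = 30; b(8) = 22; b(9) = 42; b(10) = 38; b(11) = 2.
Since b(11) = b(0) = 2, the sequence is periodic with period 11.
(124 - 0) mod 11 = 3, so b(124) = b(3) = 4.

4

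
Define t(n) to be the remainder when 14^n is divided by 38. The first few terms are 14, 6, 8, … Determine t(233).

Computing terms: t(1) = 14; t(2) = 6; t(3) = 8; t(4) = 36; t(5) = 10; t(6) = 26; t(7) = 22; t(8) = 4; t(9) = 18; t(10) = 24; t(11) = 32; t(12) = 30; t(13) = 2; t(14) = 28; t(15) = 12; t(16) = 16; t(17) = 34; t(18) = 20; t(19) = 14.
Since t(19) = t(1) = 14, the sequence is periodic with period 18.
So t(233) = t(1 + ((233-1) mod 18)) = t(17) = 34.

34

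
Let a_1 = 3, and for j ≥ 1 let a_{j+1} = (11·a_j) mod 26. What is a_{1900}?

Listing terms: a_1 = 3; a_2 = 7; a_3 = 25; a_4 = 15; a_5 = 9; a_6 = 21; a_7 = 23; a_8 = 19; a_9 = 1; a_{10} = 11; a_{11} = 17; a_{12} = 5; a_{13} = 3.
Since a_{13} = a_1 = 3, the sequence is periodic with period 12.
(1900 - 1) mod 12 = 3, so a_{1900} = a_4 = 15.

15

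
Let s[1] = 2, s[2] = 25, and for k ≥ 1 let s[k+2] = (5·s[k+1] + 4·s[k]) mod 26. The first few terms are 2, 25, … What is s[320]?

We have s[1] = 2,  s[2] = 25,  s[3] = 3,  s[4] = 11,  s[5] = 15,  s[6] = 15,  s[7] = 5,  s[8] = 7,  s[9] = 3,  s[10] = 17,  s[11] = 19,  s[12] = 7,  s[13] = 7,  s[14] = 11,  s[15] = 5,  s[16] = 17,  s[17] = 1,  s[18] = 21,  s[19] = 5,  s[20] = 5,  s[21] = 19,  s[22] = 11,  s[23] = 1,  s[24] = 23,  s[25] = 15,  s[26] = 11,  s[27] = 11,  s[28] = 21,  s[29] = 19,  s[30] = 23,  s[31] = 9,  s[32] = 7,  s[33] = 19,  s[34] = 19,  s[35] = 15,  s[36] = 21,  s[37] = 9,  s[38] = 25,  s[39] = 5,  s[40] = 21,  s[41] = 21,  s[42] = 7,  s[43] = 15,  s[44] = 25,  s[45] = 3.
Since (s[44], s[45]) = (s[2], s[3]) = (25, 3) (two consecutive terms determine the rest), the sequence is eventually periodic: after a pre-period of length 1 it cycles with period 42.
For k ≥ 2, s[k] depends only on (k - 2) mod 42. (320 - 2) mod 42 = 24, so s[320] = s[26] = 11.

11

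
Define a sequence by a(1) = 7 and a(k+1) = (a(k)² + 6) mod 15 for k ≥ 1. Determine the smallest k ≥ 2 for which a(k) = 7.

We have a(1) = 7; a(2) = 10; a(3) = 1; a(4) = 7.
The sequence repeats with period 3.
The value 7 next appears (with k ≥ 2) at a(4).

4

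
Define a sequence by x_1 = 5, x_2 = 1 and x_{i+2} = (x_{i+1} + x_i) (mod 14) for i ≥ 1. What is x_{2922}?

6

We have x_1 = 5,  x_2 = 1,  x_3 = 6,  x_4 = 7,  x_5 = 13,  x_6 = 6,  x_7 = 5,  x_8 = 11,  x_9 = 2,  x_{10} = 13,  x_{11} = 1,  x_{12} = 0,  x_{13} = 1,  x_{14} = 1,  x_{15} = 2,  x_{16} = 3,  x_{17} = 5,  x_{18} = 8,  x_{19} = 13,  x_{20} = 7,  x_{21} = 6,  x_{22} = 13,  x_{23} = 5,  x_{24} = 4,  x_{25} = 9,  x_{26} = 13,  x_{27} = 8,  x_{28} = 7,  x_{29} = 1,  x_{30} = 8,  x_{31} = 9,  x_{32} = 3,  x_{33} = 12,  x_{34} = 1,  x_{35} = 13,  x_{36} = 0,  x_{37} = 13,  x_{38} = 13,  x_{39} = 12,  x_{40} = 11,  x_{41} = 9,  x_{42} = 6,  x_{43} = 1,  x_{44} = 7,  x_{45} = 8,  x_{46} = 1,  x_{47} = 9,  x_{48} = 10,  x_{49} = 5,  x_{50} = 1.
Since (x_{49}, x_{50}) = (x_1, x_2) = (5, 1) (two consecutive terms determine the rest), the sequence is periodic with period 48.
So x_{2922} = x_{1 + ((2922-1) mod 48)} = x_{42} = 6.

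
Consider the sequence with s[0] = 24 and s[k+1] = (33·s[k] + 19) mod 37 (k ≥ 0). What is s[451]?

34

Computing terms: s[0] = 24; s[1] = 34; s[2] = 31; s[3] = 6; s[4] = 32; s[5] = 2; s[6] = 11; s[7] = 12; s[8] = 8; s[9] = 24.
The sequence repeats with period 9.
(451 - 0) mod 9 = 1, so s[451] = s[1] = 34.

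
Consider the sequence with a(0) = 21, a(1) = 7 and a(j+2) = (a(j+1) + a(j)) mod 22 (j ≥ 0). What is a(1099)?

19

a(0) = 21, a(1) = 7, a(2) = 6, a(3) = 13, a(4) = 19, a(5) = 10, a(6) = 7, a(7) = 17, a(8) = 2, a(9) = 19, a(10) = 21, a(11) = 18, a(12) = 17, a(13) = 13, a(14) = 8, a(15) = 21, a(16) = 7.
Since (a(15), a(16)) = (a(0), a(1)) = (21, 7) (two consecutive terms determine the rest), the sequence is periodic with period 15.
So a(1099) = a(0 + ((1099-0) mod 15)) = a(4) = 19.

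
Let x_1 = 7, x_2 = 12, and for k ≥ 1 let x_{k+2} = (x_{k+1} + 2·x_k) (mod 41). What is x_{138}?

36

Listing terms: x_1 = 7,  x_2 = 12,  x_3 = 26,  x_4 = 9,  x_5 = 20,  x_6 = 38,  x_7 = 37,  x_8 = 31,  x_9 = 23,  x_{10} = 3,  x_{11} = 8,  x_{12} = 14,  x_{13} = 30,  x_{14} = 17,  x_{15} = 36,  x_{16} = 29,  x_{17} = 19,  x_{18} = 36,  x_{19} = 33,  x_{20} = 23,  x_{21} = 7,  x_{22} = 12.
Since (x_{21}, x_{22}) = (x_1, x_2) = (7, 12) (two consecutive terms determine the rest), the sequence is periodic with period 20.
So x_{138} = x_{1 + ((138-1) mod 20)} = x_{18} = 36.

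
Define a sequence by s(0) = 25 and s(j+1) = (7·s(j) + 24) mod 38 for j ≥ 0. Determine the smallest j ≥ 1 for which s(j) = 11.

We have s(0) = 25,  s(1) = 9,  s(2) = 11,  s(3) = 25.
Since s(3) = s(0) = 25, the sequence is periodic with period 3.
The value 11 first appears (with j ≥ 1) at s(2).

2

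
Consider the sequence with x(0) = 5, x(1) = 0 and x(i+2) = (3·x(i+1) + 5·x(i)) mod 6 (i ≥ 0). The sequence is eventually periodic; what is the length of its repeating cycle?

12

Listing terms: x(0) = 5, x(1) = 0, x(2) = 1, x(3) = 3, x(4) = 2, x(5) = 3, x(6) = 1, x(7) = 0, x(8) = 5, x(9) = 3, x(10) = 4, x(11) = 3, x(12) = 5, x(13) = 0.
Since (x(12), x(13)) = (x(0), x(1)) = (5, 0) (two consecutive terms determine the rest), the sequence is periodic with period 12.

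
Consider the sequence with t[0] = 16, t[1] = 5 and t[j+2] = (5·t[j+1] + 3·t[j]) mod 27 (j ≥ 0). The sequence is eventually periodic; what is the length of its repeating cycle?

18

Listing terms: t[0] = 16; t[1] = 5; t[2] = 19; t[3] = 2; t[4] = 13; t[5] = 17; t[6] = 16; t[7] = 23; t[8] = 1; t[9] = 20; t[10] = 22; t[11] = 8; t[12] = 25; t[13] = 14; t[14] = 10; t[15] = 11; t[16] = 4; t[17] = 26; t[18] = 7; t[19] = 5; t[20] = 19.
Since (t[19], t[20]) = (t[1], t[2]) = (5, 19) (two consecutive terms determine the rest), the sequence is eventually periodic: after a pre-period of length 1 it cycles with period 18.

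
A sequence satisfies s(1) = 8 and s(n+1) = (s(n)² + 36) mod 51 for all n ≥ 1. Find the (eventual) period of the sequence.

4

We have s(1) = 8, s(2) = 49, s(3) = 40, s(4) = 4, s(5) = 1, s(6) = 37, s(7) = 28, s(8) = 4.
Since s(8) = s(4) = 4, the sequence is eventually periodic: after a pre-period of length 3 it cycles with period 4.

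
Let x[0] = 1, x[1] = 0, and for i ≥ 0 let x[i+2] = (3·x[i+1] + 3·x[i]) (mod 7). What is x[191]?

x[0] = 1,  x[1] = 0,  x[2] = 3,  x[3] = 2,  x[4] = 1,  x[5] = 2,  x[6] = 2,  x[7] = 5,  x[8] = 0,  x[9] = 1,  x[10] = 3,  x[11] = 5,  x[12] = 3,  x[13] = 3,  x[14] = 4,  x[15] = 0,  x[16] = 5,  x[17] = 1,  x[18] = 4,  x[19] = 1,  x[20] = 1,  x[21] = 6,  x[22] = 0,  x[23] = 4,  x[24] = 5,  x[25] = 6,  x[26] = 5,  x[27] = 5,  x[28] = 2,  x[29] = 0,  x[30] = 6,  x[31] = 4,  x[32] = 2,  x[33] = 4,  x[34] = 4,  x[35] = 3,  x[36] = 0,  x[37] = 2,  x[38] = 6,  x[39] = 3,  x[40] = 6,  x[41] = 6,  x[42] = 1,  x[43] = 0.
Since (x[42], x[43]) = (x[0], x[1]) = (1, 0) (two consecutive terms determine the rest), the sequence is periodic with period 42.
(191 - 0) mod 42 = 23, so x[191] = x[23] = 4.

4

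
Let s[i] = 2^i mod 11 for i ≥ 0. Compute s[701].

2

Listing terms: s[0] = 1, s[1] = 2, s[2] = 4, s[3] = 8, s[4] = 5, s[5] = 10, s[6] = 9, s[7] = 7, s[8] = 3, s[9] = 6, s[10] = 1.
The sequence repeats with period 10.
(701 - 0) mod 10 = 1, so s[701] = s[1] = 2.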